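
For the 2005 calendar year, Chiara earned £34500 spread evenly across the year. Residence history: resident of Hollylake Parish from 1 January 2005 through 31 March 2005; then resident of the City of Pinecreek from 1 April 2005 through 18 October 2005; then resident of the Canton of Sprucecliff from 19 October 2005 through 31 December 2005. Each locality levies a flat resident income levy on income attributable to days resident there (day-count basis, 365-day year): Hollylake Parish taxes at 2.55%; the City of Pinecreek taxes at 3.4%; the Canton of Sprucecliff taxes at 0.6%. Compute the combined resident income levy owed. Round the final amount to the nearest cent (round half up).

£904.85

Hollylake Parish, 1 January – 31 March 2005: 90 days → £34500 × 2.55% × 90/365 = £216.9247
The City of Pinecreek, 1 April – 18 October 2005: 201 days → £34500 × 3.4% × 201/365 = £645.9534
The Canton of Sprucecliff, 19 October – 31 December 2005: 74 days → £34500 × 0.6% × 74/365 = £41.9671
Total = £904.8452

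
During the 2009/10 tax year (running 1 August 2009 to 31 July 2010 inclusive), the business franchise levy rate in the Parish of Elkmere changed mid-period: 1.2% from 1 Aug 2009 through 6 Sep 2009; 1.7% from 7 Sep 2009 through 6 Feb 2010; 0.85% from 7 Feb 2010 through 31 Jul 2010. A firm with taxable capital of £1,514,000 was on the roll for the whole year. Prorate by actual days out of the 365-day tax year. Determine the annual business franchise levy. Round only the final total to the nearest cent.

1 Aug – 6 Sep 2009: 37 days at 1.2% → £1,514,000 × 1.2% × 37/365 = £1,841.6877
7 Sep 2009 – 6 Feb 2010: 153 days at 1.7% → £1,514,000 × 1.7% × 153/365 = £10,788.8055
7 Feb – 31 Jul 2010: 175 days at 0.85% → £1,514,000 × 0.85% × 175/365 = £6,170.0685
Total = £18,800.5616

£18,800.56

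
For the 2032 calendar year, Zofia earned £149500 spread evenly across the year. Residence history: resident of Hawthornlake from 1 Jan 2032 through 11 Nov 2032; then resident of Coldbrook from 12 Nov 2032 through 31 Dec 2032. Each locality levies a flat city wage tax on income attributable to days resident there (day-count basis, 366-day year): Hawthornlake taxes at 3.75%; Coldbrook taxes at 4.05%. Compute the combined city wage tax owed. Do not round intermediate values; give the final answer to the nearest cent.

Hawthornlake, 1 Jan – 11 Nov 2032: 316 days → £149500 × 3.75% × 316/366 = £4840.3689
Coldbrook, 12 Nov – 31 Dec 2032: 50 days → £149500 × 4.05% × 50/366 = £827.1516
Total = £5667.5205

£5667.52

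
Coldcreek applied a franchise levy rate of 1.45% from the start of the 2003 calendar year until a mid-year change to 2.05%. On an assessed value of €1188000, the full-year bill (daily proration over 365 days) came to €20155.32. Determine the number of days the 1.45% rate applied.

215 days

Let d = days at the first rate; then 365 − d days at the second rate.
€1188000 × [1.45%·d + 2.05%·(365−d)] / 365 = €20155.32
Solving gives d = 215, so the new rate took effect on 4 August 2003.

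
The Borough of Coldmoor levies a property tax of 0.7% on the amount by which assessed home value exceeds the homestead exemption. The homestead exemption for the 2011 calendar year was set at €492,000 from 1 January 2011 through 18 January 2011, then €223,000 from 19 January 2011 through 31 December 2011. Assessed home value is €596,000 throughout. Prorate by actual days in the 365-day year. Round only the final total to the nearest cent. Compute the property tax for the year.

1 January – 18 January 2011: 18 days, exemption €492,000 → (€596,000 − €492,000) × 0.7% × 18/365 = €35.9014
19 January – 31 December 2011: 347 days, exemption €223,000 → (€596,000 − €223,000) × 0.7% × 347/365 = €2,482.2384
Total = €2,518.1397

€2,518.14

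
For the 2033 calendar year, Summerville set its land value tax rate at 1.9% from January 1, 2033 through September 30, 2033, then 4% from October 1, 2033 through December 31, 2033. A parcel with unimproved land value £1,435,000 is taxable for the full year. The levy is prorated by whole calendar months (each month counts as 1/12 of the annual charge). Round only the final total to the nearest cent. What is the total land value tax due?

January 1 – September 30, 2033: 9 months at 1.9% → £1,435,000 × 1.9% × 9/12 = £20,448.7500
October 1 – December 31, 2033: 3 months at 4% → £1,435,000 × 4% × 3/12 = £14,350.0000
Total = £34,798.7500

£34,798.75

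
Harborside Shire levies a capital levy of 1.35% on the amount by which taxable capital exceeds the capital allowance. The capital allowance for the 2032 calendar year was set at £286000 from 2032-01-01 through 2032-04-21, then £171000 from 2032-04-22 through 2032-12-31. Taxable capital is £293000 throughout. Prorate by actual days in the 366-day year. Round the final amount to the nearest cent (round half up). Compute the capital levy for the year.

£1171.92

2032-01-01 to 2032-04-21: 112 days, exemption £286000 → (£293000 − £286000) × 1.35% × 112/366 = £28.9180
2032-04-22 to 2032-12-31: 254 days, exemption £171000 → (£293000 − £171000) × 1.35% × 254/366 = £1143.0000
Total = £1171.9180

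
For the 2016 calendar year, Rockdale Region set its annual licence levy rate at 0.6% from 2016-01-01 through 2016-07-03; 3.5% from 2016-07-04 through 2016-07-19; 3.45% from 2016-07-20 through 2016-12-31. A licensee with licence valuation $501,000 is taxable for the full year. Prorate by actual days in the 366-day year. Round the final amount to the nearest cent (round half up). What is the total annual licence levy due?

2016-01-01 to 2016-07-03: 185 days at 0.6% → $501,000 × 0.6% × 185/366 = $1,519.4262
2016-07-04 to 2016-07-19: 16 days at 3.5% → $501,000 × 3.5% × 16/366 = $766.5574
2016-07-20 to 2016-12-31: 165 days at 3.45% → $501,000 × 3.45% × 165/366 = $7,792.1926
Total = $10,078.1762

$10,078.18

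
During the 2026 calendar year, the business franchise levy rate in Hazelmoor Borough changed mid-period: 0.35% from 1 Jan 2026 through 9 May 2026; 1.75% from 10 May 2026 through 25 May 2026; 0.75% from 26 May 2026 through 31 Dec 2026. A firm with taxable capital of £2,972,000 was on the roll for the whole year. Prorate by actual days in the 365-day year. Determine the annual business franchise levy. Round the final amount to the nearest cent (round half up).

1 Jan – 9 May 2026: 129 days at 0.35% → £2,972,000 × 0.35% × 129/365 = £3,676.3233
10 May – 25 May 2026: 16 days at 1.75% → £2,972,000 × 1.75% × 16/365 = £2,279.8904
26 May – 31 Dec 2026: 220 days at 0.75% → £2,972,000 × 0.75% × 220/365 = £13,435.0685
Total = £19,391.2822

£19,391.28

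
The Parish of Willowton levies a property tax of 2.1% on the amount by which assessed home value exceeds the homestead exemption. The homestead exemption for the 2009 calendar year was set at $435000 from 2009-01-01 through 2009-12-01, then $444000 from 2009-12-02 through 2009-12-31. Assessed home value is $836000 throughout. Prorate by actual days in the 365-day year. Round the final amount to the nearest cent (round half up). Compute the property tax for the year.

2009-01-01 to 2009-12-01: 335 days, exemption $435000 → ($836000 − $435000) × 2.1% × 335/365 = $7728.8630
2009-12-02 to 2009-12-31: 30 days, exemption $444000 → ($836000 − $444000) × 2.1% × 30/365 = $676.6027
Total = $8405.4658

$8405.47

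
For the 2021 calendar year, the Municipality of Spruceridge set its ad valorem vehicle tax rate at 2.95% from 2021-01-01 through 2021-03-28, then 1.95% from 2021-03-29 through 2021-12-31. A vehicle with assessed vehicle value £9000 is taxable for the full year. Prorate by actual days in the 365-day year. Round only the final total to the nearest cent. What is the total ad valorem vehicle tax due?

2021-01-01 to 2021-03-28: 87 days at 2.95% → £9000 × 2.95% × 87/365 = £63.2836
2021-03-29 to 2021-12-31: 278 days at 1.95% → £9000 × 1.95% × 278/365 = £133.6685
Total = £196.9521

£196.95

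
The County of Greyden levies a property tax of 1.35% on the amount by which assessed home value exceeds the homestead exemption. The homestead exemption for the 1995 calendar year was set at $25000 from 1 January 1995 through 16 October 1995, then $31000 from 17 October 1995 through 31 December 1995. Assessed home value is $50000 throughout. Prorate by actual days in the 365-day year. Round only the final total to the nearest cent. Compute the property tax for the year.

$320.63

1 January – 16 October 1995: 289 days, exemption $25000 → ($50000 − $25000) × 1.35% × 289/365 = $267.2260
17 October – 31 December 1995: 76 days, exemption $31000 → ($50000 − $31000) × 1.35% × 76/365 = $53.4082
Total = $320.6342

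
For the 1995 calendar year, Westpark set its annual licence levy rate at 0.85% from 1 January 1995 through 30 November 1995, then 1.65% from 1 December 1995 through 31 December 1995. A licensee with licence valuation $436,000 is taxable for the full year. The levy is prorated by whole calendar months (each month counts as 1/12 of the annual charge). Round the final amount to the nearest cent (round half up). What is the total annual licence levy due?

$3,996.67

1 January – 30 November 1995: 11 months at 0.85% → $436,000 × 0.85% × 11/12 = $3,397.1667
1 December – 31 December 1995: 1 month at 1.65% → $436,000 × 1.65% × 1/12 = $599.5000
Total = $3,996.6667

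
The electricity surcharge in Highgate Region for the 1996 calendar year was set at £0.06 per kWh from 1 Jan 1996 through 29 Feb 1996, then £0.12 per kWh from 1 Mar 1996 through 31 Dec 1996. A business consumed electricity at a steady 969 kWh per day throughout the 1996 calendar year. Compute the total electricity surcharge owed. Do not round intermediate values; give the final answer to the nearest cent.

1 Jan – 29 Feb 1996: 60 days × 969 kWh/day = 58,140 kWh at £0.06/kWh → £3,488.40
1 Mar – 31 Dec 1996: 306 days × 969 kWh/day = 296,514 kWh at £0.12/kWh → £35,581.68

£39,070.08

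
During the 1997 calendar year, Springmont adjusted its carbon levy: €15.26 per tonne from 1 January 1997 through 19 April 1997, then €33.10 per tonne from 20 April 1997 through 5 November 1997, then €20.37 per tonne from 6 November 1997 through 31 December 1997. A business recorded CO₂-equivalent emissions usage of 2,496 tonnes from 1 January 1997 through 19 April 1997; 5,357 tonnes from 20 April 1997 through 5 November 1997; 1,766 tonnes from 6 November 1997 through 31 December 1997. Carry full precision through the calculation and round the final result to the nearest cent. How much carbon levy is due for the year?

1 January – 19 April 1997: 2,496 tonnes at €15.26/tonne → €38,088.96
20 April – 5 November 1997: 5,357 tonnes at €33.10/tonne → €177,316.70
6 November – 31 December 1997: 1,766 tonnes at €20.37/tonne → €35,973.42

€251,379.08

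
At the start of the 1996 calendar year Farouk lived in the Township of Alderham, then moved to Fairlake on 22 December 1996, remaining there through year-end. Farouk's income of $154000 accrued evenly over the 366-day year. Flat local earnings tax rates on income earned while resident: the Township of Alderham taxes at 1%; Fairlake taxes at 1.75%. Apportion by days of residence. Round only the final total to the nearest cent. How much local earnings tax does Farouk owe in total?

$1571.56

The Township of Alderham, 1 January – 21 December 1996: 356 days → $154000 × 1% × 356/366 = $1497.9235
Fairlake, 22 December – 31 December 1996: 10 days → $154000 × 1.75% × 10/366 = $73.6339
Total = $1571.5574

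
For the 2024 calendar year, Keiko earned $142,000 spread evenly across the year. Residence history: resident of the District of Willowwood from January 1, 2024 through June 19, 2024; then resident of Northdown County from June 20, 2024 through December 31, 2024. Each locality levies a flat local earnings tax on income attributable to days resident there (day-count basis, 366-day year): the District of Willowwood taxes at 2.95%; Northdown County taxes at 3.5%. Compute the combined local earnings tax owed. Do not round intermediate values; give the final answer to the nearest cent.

The District of Willowwood, January 1 – June 19, 2024: 171 days → $142,000 × 2.95% × 171/366 = $1,957.1557
Northdown County, June 20 – December 31, 2024: 195 days → $142,000 × 3.5% × 195/366 = $2,647.9508
Total = $4,605.1066

$4,605.11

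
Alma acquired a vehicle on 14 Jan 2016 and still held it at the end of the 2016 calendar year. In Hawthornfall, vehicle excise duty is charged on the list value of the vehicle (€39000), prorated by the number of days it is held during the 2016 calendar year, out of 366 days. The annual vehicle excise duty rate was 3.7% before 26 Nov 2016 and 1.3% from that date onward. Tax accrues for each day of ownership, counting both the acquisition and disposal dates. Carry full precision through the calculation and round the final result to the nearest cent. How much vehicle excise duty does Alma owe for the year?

€1299.68

14 Jan – 25 Nov 2016: 317 days at 3.7% → €39000 × 3.7% × 317/366 = €1249.8115
26 Nov – 31 Dec 2016: 36 days at 1.3% → €39000 × 1.3% × 36/366 = €49.8689
Total = €1299.6803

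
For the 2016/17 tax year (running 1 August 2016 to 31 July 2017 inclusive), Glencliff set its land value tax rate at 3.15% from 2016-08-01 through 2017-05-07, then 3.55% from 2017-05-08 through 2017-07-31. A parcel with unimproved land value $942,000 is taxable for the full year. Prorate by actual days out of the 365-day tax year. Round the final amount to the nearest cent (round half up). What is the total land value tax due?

2016-08-01 to 2017-05-07: 280 days at 3.15% → $942,000 × 3.15% × 280/365 = $22,762.8493
2017-05-08 to 2017-07-31: 85 days at 3.55% → $942,000 × 3.55% × 85/365 = $7,787.6301
Total = $30,550.4795

$30,550.48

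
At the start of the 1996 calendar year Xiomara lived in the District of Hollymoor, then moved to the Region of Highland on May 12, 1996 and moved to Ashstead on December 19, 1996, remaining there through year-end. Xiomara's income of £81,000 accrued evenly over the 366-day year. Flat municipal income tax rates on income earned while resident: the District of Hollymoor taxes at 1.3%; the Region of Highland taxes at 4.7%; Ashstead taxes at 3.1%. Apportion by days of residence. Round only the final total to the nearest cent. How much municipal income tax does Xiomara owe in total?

£2,767.72

The District of Hollymoor, January 1 – May 11, 1996: 132 days → £81,000 × 1.3% × 132/366 = £379.7705
The Region of Highland, May 12 – December 18, 1996: 221 days → £81,000 × 4.7% × 221/366 = £2,298.7623
Ashstead, December 19 – December 31, 1996: 13 days → £81,000 × 3.1% × 13/366 = £89.1885
Total = £2,767.7213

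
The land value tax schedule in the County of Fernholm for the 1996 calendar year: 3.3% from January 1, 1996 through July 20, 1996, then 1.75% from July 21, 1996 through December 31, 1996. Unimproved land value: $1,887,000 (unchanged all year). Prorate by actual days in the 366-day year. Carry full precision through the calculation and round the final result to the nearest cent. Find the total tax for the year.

January 1 – July 20, 1996: 202 days at 3.3% → $1,887,000 × 3.3% × 202/366 = $34,368.1475
July 21 – December 31, 1996: 164 days at 1.75% → $1,887,000 × 1.75% × 164/366 = $14,796.9672
Total = $49,165.1148

$49,165.11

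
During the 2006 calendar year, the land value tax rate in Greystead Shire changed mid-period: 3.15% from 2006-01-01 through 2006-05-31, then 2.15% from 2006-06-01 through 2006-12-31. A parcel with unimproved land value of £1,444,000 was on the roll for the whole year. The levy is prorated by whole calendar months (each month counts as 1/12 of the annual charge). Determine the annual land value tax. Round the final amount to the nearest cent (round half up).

£37,062.67

2006-01-01 to 2006-05-31: 5 months at 3.15% → £1,444,000 × 3.15% × 5/12 = £18,952.5000
2006-06-01 to 2006-12-31: 7 months at 2.15% → £1,444,000 × 2.15% × 7/12 = £18,110.1667
Total = £37,062.6667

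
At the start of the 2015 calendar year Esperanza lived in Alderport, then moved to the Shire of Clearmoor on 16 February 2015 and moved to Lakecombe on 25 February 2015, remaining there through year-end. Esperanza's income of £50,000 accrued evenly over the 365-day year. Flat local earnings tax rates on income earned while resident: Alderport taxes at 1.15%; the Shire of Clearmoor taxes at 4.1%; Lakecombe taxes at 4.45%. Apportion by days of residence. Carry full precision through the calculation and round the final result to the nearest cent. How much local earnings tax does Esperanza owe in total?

£2,012.74

Alderport, 1 January – 15 February 2015: 46 days → £50,000 × 1.15% × 46/365 = £72.4658
The Shire of Clearmoor, 16 February – 24 February 2015: 9 days → £50,000 × 4.1% × 9/365 = £50.5479
Lakecombe, 25 February – 31 December 2015: 310 days → £50,000 × 4.45% × 310/365 = £1,889.7260
Total = £2,012.7397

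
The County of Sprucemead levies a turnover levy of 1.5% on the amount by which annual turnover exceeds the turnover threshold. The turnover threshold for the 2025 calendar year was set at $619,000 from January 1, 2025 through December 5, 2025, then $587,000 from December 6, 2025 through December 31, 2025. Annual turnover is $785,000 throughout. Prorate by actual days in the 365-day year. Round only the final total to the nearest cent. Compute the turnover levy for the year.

January 1 – December 5, 2025: 339 days, exemption $619,000 → ($785,000 − $619,000) × 1.5% × 339/365 = $2,312.6301
December 6 – December 31, 2025: 26 days, exemption $587,000 → ($785,000 − $587,000) × 1.5% × 26/365 = $211.5616
Total = $2,524.1918

$2,524.19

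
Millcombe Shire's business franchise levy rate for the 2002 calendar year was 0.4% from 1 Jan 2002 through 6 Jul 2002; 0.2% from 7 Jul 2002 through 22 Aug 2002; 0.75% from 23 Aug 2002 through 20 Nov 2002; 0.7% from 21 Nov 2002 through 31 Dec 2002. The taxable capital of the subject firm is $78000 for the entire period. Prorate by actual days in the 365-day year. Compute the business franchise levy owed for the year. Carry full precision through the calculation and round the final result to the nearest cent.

1 Jan – 6 Jul 2002: 187 days at 0.4% → $78000 × 0.4% × 187/365 = $159.8466
7 Jul – 22 Aug 2002: 47 days at 0.2% → $78000 × 0.2% × 47/365 = $20.0877
23 Aug – 20 Nov 2002: 90 days at 0.75% → $78000 × 0.75% × 90/365 = $144.2466
21 Nov – 31 Dec 2002: 41 days at 0.7% → $78000 × 0.7% × 41/365 = $61.3315
Total = $385.5123

$385.51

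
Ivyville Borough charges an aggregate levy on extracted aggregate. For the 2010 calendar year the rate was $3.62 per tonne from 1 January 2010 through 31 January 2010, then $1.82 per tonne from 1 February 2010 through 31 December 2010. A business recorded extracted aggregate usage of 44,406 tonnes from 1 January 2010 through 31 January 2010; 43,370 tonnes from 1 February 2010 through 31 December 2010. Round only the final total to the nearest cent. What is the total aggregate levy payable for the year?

$239,683.12

1 January – 31 January 2010: 44,406 tonnes at $3.62/tonne → $160,749.72
1 February – 31 December 2010: 43,370 tonnes at $1.82/tonne → $78,933.40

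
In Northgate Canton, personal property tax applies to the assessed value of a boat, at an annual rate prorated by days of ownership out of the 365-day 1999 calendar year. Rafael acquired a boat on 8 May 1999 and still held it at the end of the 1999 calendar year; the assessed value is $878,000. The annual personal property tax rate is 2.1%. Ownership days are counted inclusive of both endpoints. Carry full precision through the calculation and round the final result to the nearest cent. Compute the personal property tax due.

$12,022.59

Days held (8 May – 31 Dec 1999): 238 out of 365
Tax = $878,000 × 2.1% × 238/365 = $12,022.5863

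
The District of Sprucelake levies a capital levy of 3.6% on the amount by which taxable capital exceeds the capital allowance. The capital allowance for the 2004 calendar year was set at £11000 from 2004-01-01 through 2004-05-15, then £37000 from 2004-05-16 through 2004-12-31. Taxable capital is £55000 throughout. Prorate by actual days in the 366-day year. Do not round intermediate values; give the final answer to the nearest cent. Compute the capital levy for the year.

2004-01-01 to 2004-05-15: 136 days, exemption £11000 → (£55000 − £11000) × 3.6% × 136/366 = £588.5902
2004-05-16 to 2004-12-31: 230 days, exemption £37000 → (£55000 − £37000) × 3.6% × 230/366 = £407.2131
Total = £995.8033

£995.80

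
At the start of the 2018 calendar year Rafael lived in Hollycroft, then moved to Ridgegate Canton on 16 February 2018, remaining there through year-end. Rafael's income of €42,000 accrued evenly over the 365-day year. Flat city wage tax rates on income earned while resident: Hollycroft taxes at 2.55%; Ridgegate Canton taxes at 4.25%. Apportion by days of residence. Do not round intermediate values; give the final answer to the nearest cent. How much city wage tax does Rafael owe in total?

Hollycroft, 1 January – 15 February 2018: 46 days → €42,000 × 2.55% × 46/365 = €134.9753
Ridgegate Canton, 16 February – 31 December 2018: 319 days → €42,000 × 4.25% × 319/365 = €1,560.0411
Total = €1,695.0164

€1,695.02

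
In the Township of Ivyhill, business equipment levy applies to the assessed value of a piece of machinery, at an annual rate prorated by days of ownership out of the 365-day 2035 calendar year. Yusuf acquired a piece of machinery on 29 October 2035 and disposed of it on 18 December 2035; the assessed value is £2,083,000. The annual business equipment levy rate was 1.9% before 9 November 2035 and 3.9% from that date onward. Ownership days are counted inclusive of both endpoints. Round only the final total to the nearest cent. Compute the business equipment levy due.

29 October – 8 November 2035: 11 days at 1.9% → £2,083,000 × 1.9% × 11/365 = £1,192.7315
9 November – 18 December 2035: 40 days at 3.9% → £2,083,000 × 3.9% × 40/365 = £8,902.6849
Total = £10,095.4164

£10,095.42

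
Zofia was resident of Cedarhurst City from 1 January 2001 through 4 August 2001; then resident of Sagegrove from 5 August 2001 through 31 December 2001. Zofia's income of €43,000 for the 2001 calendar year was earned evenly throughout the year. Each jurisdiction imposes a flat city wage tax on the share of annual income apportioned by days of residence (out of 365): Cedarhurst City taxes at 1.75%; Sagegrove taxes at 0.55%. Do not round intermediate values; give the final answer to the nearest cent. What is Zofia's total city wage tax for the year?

€541.86

Cedarhurst City, 1 January – 4 August 2001: 216 days → €43,000 × 1.75% × 216/365 = €445.3151
Sagegrove, 5 August – 31 December 2001: 149 days → €43,000 × 0.55% × 149/365 = €96.5438
Total = €541.8589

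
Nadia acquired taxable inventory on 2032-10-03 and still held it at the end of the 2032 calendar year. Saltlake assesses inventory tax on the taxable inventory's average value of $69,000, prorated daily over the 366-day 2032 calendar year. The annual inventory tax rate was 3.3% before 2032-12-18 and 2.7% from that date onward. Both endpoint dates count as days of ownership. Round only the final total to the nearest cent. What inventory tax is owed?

2032-10-03 to 2032-12-17: 76 days at 3.3% → $69,000 × 3.3% × 76/366 = $472.8197
2032-12-18 to 2032-12-31: 14 days at 2.7% → $69,000 × 2.7% × 14/366 = $71.2623
Total = $544.0820

$544.08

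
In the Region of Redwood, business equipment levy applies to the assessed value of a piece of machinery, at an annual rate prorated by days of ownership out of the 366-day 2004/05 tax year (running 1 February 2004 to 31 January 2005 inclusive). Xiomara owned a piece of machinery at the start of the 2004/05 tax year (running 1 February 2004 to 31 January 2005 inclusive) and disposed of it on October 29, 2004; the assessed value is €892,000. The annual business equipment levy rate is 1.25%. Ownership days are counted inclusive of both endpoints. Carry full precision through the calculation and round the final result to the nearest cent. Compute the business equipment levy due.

Days held (February 1 – October 29, 2004): 272 out of 366
Tax = €892,000 × 1.25% × 272/366 = €8,286.3388

€8,286.34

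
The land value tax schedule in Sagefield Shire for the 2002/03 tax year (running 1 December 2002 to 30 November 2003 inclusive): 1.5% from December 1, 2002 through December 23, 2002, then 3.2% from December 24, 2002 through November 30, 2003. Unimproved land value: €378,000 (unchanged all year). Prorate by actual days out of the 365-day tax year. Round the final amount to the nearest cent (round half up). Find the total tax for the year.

December 1 – December 23, 2002: 23 days at 1.5% → €378,000 × 1.5% × 23/365 = €357.2877
December 24, 2002 – November 30, 2003: 342 days at 3.2% → €378,000 × 3.2% × 342/365 = €11,333.7863
Total = €11,691.0740

€11,691.07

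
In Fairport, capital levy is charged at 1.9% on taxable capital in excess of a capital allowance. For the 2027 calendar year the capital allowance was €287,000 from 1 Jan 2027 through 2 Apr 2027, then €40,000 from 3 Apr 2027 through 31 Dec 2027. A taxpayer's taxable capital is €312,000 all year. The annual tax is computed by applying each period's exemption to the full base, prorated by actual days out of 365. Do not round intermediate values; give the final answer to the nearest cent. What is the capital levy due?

1 Jan – 2 Apr 2027: 92 days, exemption €287,000 → (€312,000 − €287,000) × 1.9% × 92/365 = €119.7260
3 Apr – 31 Dec 2027: 273 days, exemption €40,000 → (€312,000 − €40,000) × 1.9% × 273/365 = €3,865.3808
Total = €3,985.1068

€3,985.11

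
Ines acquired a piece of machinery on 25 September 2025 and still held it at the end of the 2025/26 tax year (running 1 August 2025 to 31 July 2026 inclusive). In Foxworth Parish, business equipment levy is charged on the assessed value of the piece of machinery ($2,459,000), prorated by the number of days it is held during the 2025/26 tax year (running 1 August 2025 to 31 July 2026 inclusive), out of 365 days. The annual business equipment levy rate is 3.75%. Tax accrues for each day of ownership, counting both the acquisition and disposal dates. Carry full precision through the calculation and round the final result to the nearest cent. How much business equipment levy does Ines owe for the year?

$78,317.47

Days held (25 September 2025 – 31 July 2026): 310 out of 365
Tax = $2,459,000 × 3.75% × 310/365 = $78,317.4658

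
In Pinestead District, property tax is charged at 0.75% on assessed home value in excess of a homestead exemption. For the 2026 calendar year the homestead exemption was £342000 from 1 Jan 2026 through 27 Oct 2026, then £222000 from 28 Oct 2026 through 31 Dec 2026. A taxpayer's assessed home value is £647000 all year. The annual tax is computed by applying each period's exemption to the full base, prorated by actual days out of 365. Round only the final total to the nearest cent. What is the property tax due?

1 Jan – 27 Oct 2026: 300 days, exemption £342000 → (£647000 − £342000) × 0.75% × 300/365 = £1880.1370
28 Oct – 31 Dec 2026: 65 days, exemption £222000 → (£647000 − £222000) × 0.75% × 65/365 = £567.6370
Total = £2447.7740

£2447.77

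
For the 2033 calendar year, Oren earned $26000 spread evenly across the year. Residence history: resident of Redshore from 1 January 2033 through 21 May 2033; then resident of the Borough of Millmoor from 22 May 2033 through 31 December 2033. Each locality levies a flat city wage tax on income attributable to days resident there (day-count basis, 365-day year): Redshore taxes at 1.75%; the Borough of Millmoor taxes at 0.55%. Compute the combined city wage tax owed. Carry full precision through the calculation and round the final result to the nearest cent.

$263.53

Redshore, 1 January – 21 May 2033: 141 days → $26000 × 1.75% × 141/365 = $175.7671
The Borough of Millmoor, 22 May – 31 December 2033: 224 days → $26000 × 0.55% × 224/365 = $87.7589
Total = $263.5260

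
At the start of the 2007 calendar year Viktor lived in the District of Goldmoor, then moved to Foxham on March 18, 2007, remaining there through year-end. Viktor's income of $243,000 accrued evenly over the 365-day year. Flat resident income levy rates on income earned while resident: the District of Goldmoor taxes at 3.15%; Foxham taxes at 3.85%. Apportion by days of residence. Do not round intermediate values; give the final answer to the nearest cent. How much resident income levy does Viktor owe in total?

The District of Goldmoor, January 1 – March 17, 2007: 76 days → $243,000 × 3.15% × 76/365 = $1,593.8137
Foxham, March 18 – December 31, 2007: 289 days → $243,000 × 3.85% × 289/365 = $7,407.5055
Total = $9,001.3192

$9,001.32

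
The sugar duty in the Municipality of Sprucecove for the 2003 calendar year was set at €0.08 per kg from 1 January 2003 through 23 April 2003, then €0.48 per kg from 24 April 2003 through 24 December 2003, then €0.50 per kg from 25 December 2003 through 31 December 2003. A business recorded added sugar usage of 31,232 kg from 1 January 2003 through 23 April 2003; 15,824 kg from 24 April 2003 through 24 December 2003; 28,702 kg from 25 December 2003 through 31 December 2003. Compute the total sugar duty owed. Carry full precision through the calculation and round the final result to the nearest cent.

€24,445.08

1 January – 23 April 2003: 31,232 kg at €0.08/kg → €2,498.56
24 April – 24 December 2003: 15,824 kg at €0.48/kg → €7,595.52
25 December – 31 December 2003: 28,702 kg at €0.50/kg → €14,351.00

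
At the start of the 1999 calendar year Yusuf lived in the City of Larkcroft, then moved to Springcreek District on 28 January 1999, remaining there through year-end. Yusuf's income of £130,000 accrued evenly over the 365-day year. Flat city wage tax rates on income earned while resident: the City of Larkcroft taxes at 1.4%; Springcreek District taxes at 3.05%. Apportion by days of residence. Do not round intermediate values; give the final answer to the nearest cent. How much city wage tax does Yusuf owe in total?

The City of Larkcroft, 1 January – 27 January 1999: 27 days → £130,000 × 1.4% × 27/365 = £134.6301
Springcreek District, 28 January – 31 December 1999: 338 days → £130,000 × 3.05% × 338/365 = £3,671.6986
Total = £3,806.3288

£3,806.33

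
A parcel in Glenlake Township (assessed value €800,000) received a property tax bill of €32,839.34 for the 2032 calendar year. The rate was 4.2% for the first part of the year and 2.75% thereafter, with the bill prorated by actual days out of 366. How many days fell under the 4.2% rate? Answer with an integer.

Let d = days at the first rate; then 366 − d days at the second rate.
€800,000 × [4.2%·d + 2.75%·(366−d)] / 366 = €32,839.34
Solving gives d = 342, so the new rate took effect on 8 Dec 2032.

342 days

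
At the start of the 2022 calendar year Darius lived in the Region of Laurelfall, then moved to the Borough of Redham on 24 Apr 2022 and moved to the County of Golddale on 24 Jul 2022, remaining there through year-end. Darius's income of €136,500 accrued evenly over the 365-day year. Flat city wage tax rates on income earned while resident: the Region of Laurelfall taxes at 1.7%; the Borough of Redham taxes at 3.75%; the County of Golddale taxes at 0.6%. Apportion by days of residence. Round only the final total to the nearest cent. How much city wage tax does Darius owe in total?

€2,355.84

The Region of Laurelfall, 1 Jan – 23 Apr 2022: 113 days → €136,500 × 1.7% × 113/365 = €718.4014
The Borough of Redham, 24 Apr – 23 Jul 2022: 91 days → €136,500 × 3.75% × 91/365 = €1,276.1815
The County of Golddale, 24 Jul – 31 Dec 2022: 161 days → €136,500 × 0.6% × 161/365 = €361.2575
Total = €2,355.8404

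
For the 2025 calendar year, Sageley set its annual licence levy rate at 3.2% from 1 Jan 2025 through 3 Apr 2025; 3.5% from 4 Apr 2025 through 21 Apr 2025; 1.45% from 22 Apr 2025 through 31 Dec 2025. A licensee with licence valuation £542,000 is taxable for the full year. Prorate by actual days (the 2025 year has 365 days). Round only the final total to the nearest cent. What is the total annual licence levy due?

£10,823.67

1 Jan – 3 Apr 2025: 93 days at 3.2% → £542,000 × 3.2% × 93/365 = £4,419.1562
4 Apr – 21 Apr 2025: 18 days at 3.5% → £542,000 × 3.5% × 18/365 = £935.5068
22 Apr – 31 Dec 2025: 254 days at 1.45% → £542,000 × 1.45% × 254/365 = £5,469.0027
Total = £10,823.6658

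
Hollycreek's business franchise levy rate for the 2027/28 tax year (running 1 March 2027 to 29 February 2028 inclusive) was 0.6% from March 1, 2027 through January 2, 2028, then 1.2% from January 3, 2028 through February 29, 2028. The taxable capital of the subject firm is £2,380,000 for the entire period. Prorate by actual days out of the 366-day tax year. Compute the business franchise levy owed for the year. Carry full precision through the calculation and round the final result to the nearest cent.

March 1, 2027 – January 2, 2028: 308 days at 0.6% → £2,380,000 × 0.6% × 308/366 = £12,017.0492
January 3 – February 29, 2028: 58 days at 1.2% → £2,380,000 × 1.2% × 58/366 = £4,525.9016
Total = £16,542.9508

£16,542.95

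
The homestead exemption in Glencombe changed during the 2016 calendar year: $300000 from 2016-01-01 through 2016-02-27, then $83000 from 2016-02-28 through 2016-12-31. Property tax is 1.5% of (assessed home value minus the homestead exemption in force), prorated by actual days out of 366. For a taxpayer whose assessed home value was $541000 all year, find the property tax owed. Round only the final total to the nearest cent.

$6354.18

2016-01-01 to 2016-02-27: 58 days, exemption $300000 → ($541000 − $300000) × 1.5% × 58/366 = $572.8689
2016-02-28 to 2016-12-31: 308 days, exemption $83000 → ($541000 − $83000) × 1.5% × 308/366 = $5781.3115
Total = $6354.1803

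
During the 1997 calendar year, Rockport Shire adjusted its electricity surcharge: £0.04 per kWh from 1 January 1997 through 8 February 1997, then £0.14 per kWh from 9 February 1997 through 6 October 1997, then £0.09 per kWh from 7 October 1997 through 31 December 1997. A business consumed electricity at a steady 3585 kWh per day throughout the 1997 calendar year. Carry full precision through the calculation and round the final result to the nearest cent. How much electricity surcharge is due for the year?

1 January – 8 February 1997: 39 days × 3585 kWh/day = 139,815 kWh at £0.04/kWh → £5,592.60
9 February – 6 October 1997: 240 days × 3585 kWh/day = 860,400 kWh at £0.14/kWh → £120,456.00
7 October – 31 December 1997: 86 days × 3585 kWh/day = 308,310 kWh at £0.09/kWh → £27,747.90

£153,796.50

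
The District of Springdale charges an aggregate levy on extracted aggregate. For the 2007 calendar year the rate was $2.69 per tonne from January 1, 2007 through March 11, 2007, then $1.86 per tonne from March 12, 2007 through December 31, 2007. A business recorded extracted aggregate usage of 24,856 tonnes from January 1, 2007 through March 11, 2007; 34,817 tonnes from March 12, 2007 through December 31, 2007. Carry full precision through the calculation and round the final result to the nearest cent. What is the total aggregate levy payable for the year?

January 1 – March 11, 2007: 24,856 tonnes at $2.69/tonne → $66,862.64
March 12 – December 31, 2007: 34,817 tonnes at $1.86/tonne → $64,759.62

$131,622.26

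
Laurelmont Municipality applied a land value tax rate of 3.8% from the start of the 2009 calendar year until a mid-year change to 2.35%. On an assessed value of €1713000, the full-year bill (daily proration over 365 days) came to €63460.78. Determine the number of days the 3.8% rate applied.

Let d = days at the first rate; then 365 − d days at the second rate.
€1713000 × [3.8%·d + 2.35%·(365−d)] / 365 = €63460.78
Solving gives d = 341, so the new rate took effect on December 8, 2009.

341 days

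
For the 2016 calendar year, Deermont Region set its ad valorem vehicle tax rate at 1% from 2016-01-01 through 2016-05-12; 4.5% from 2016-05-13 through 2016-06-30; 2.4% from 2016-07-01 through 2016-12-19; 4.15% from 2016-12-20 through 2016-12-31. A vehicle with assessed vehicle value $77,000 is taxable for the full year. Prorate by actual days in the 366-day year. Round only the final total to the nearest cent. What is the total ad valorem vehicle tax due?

$1,716.93

2016-01-01 to 2016-05-12: 133 days at 1% → $77,000 × 1% × 133/366 = $279.8087
2016-05-13 to 2016-06-30: 49 days at 4.5% → $77,000 × 4.5% × 49/366 = $463.8934
2016-07-01 to 2016-12-19: 172 days at 2.4% → $77,000 × 2.4% × 172/366 = $868.4590
2016-12-20 to 2016-12-31: 12 days at 4.15% → $77,000 × 4.15% × 12/366 = $104.7705
Total = $1,716.9317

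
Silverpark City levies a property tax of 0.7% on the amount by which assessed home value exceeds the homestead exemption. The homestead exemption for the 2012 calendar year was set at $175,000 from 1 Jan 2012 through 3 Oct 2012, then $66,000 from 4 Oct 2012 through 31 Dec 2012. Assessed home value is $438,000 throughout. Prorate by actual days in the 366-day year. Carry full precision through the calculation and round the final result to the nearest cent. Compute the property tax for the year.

$2,026.54

1 Jan – 3 Oct 2012: 277 days, exemption $175,000 → ($438,000 − $175,000) × 0.7% × 277/366 = $1,393.3251
4 Oct – 31 Dec 2012: 89 days, exemption $66,000 → ($438,000 − $66,000) × 0.7% × 89/366 = $633.2131
Total = $2,026.5383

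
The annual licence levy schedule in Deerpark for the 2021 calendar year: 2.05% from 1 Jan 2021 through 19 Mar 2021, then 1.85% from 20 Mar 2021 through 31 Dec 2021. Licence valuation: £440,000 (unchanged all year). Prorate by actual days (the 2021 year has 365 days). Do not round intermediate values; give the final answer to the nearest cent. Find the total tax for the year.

1 Jan – 19 Mar 2021: 78 days at 2.05% → £440,000 × 2.05% × 78/365 = £1,927.5616
20 Mar – 31 Dec 2021: 287 days at 1.85% → £440,000 × 1.85% × 287/365 = £6,400.4932
Total = £8,328.0548

£8,328.05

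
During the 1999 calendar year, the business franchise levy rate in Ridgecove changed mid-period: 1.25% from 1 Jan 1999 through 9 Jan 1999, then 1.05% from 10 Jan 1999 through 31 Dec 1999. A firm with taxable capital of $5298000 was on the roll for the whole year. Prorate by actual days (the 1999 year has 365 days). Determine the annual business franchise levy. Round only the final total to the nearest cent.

1 Jan – 9 Jan 1999: 9 days at 1.25% → $5298000 × 1.25% × 9/365 = $1632.9452
10 Jan – 31 Dec 1999: 356 days at 1.05% → $5298000 × 1.05% × 356/365 = $54257.3260
Total = $55890.2712

$55890.27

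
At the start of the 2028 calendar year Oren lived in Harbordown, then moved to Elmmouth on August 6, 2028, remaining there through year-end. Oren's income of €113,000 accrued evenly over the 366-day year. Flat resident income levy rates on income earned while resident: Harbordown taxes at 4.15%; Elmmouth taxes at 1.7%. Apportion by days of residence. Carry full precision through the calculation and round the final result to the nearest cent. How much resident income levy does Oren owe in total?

Harbordown, January 1 – August 5, 2028: 218 days → €113,000 × 4.15% × 218/366 = €2,793.1995
Elmmouth, August 6 – December 31, 2028: 148 days → €113,000 × 1.7% × 148/366 = €776.7978
Total = €3,569.9973

€3,570.00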